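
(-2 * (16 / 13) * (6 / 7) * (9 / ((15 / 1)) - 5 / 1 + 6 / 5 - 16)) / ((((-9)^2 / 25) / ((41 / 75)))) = 83968 / 12285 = 6.84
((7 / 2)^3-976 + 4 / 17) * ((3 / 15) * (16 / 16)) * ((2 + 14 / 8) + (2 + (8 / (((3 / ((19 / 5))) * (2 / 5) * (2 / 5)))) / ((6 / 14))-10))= -72839199 / 2720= -26779.12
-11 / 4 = -2.75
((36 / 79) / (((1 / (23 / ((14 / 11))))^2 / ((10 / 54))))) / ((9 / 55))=17602475 / 104517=168.42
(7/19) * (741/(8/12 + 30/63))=1911/8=238.88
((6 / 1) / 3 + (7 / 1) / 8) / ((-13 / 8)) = -23 / 13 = -1.77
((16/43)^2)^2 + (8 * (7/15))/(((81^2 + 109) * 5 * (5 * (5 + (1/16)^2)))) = 15002356532224/782441754114375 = 0.02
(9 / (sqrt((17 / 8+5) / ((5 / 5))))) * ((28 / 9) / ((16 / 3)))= 7 * sqrt(114) / 38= 1.97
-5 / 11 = -0.45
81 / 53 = 1.53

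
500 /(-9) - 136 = -191.56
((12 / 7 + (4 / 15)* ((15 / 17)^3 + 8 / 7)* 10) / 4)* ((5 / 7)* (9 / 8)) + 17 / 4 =10736183 / 1925896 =5.57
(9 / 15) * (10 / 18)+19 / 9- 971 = -8717 / 9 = -968.56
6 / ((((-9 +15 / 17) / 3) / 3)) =-153 / 23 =-6.65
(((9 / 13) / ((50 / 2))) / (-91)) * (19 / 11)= -171 / 325325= -0.00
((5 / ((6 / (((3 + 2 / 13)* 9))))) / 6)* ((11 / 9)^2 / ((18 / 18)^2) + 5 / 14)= 430295 / 58968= 7.30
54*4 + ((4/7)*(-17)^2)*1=2668/7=381.14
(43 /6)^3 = 79507 /216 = 368.09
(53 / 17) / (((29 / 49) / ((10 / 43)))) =25970 / 21199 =1.23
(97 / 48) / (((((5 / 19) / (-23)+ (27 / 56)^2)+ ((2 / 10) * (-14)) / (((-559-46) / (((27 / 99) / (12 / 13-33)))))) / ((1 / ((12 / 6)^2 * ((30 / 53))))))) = 101832869315485 / 25212579431418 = 4.04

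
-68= -68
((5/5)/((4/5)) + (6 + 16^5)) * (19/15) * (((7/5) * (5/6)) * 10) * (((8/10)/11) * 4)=22539244/5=4507848.80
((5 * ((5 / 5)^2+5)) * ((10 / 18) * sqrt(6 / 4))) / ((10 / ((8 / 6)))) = 10 * sqrt(6) / 9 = 2.72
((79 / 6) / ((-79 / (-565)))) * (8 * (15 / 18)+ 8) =12430 / 9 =1381.11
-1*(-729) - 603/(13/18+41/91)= 412695/1921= 214.83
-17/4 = -4.25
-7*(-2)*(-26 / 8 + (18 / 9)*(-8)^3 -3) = -28847 / 2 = -14423.50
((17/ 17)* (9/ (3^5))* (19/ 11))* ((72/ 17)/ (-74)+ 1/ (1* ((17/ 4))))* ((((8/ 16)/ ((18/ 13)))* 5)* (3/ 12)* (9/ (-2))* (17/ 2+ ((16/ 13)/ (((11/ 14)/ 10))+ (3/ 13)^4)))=-10098190585/ 18058839084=-0.56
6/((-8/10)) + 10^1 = 5/2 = 2.50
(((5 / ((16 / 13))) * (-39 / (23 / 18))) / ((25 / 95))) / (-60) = 28899 / 3680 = 7.85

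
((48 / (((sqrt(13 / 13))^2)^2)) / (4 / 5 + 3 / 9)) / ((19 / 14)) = 10080 / 323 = 31.21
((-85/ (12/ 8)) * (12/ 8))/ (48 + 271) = -85/ 319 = -0.27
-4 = -4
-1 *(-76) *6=456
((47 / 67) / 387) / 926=47 / 24010254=0.00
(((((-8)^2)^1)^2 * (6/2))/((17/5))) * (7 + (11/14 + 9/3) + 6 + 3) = 8509440/119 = 71507.90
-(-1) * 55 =55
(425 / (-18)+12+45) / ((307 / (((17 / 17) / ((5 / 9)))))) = 601 / 3070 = 0.20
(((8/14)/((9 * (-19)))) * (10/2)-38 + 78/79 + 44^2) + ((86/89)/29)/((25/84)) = 11587589652112/6101677575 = 1899.08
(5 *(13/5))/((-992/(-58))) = 377/496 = 0.76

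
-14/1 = -14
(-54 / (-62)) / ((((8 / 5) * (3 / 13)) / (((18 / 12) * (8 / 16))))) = 1755 / 992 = 1.77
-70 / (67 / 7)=-490 / 67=-7.31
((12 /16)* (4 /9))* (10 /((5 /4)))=8 /3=2.67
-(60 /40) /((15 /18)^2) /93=-18 /775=-0.02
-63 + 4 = -59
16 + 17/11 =193/11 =17.55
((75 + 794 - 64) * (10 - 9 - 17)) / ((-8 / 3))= 4830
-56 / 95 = -0.59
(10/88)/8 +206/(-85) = -72087/29920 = -2.41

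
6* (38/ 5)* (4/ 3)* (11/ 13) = 3344/ 65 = 51.45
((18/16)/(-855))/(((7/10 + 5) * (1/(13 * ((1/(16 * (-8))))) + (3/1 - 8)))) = 13/836076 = 0.00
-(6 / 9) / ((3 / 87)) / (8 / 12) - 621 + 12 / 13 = -8438 / 13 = -649.08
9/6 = 1.50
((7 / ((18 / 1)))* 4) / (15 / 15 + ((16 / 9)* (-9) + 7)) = -7 / 36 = -0.19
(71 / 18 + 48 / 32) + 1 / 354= 5785 / 1062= 5.45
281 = 281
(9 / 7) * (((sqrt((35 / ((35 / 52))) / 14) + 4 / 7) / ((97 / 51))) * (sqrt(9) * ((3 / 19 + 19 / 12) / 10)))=182223 / 903070 + 182223 * sqrt(182) / 3612280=0.88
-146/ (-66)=73/ 33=2.21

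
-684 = -684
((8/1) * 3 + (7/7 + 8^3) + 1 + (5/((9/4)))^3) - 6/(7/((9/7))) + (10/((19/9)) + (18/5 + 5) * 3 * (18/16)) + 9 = 16034501099/27147960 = 590.63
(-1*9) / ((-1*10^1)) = 9 / 10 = 0.90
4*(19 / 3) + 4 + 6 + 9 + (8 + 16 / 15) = 267 / 5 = 53.40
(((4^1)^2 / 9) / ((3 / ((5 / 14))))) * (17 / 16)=85 / 378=0.22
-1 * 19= -19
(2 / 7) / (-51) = -2 / 357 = -0.01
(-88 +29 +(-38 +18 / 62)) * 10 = -29980 / 31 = -967.10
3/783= 1/261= 0.00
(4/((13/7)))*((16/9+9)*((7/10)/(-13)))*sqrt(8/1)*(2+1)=-19012*sqrt(2)/2535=-10.61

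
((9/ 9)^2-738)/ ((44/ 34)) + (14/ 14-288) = -1713/ 2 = -856.50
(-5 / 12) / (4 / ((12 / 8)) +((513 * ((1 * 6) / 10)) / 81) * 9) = -25 / 2212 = -0.01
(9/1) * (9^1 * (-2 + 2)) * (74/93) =0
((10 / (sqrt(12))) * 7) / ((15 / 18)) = 14 * sqrt(3) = 24.25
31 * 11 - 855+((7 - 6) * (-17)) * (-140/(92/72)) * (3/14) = -2642/23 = -114.87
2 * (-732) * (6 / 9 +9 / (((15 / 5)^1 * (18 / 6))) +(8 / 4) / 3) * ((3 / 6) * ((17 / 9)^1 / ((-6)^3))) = 7259 / 486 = 14.94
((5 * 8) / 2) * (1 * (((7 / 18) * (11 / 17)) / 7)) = 110 / 153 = 0.72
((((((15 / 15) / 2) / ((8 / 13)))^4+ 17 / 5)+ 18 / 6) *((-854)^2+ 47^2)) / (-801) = -6242.90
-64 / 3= -21.33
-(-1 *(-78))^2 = -6084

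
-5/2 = -2.50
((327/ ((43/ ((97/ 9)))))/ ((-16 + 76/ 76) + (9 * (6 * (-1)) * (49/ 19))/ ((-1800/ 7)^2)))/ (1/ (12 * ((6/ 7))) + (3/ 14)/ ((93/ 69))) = -62773169760000/ 2943819181729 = -21.32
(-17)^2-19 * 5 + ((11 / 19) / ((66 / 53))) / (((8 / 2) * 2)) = 194.06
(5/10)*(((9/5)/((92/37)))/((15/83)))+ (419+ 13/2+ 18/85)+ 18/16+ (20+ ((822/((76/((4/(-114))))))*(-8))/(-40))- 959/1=-510.24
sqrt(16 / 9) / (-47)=-4 / 141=-0.03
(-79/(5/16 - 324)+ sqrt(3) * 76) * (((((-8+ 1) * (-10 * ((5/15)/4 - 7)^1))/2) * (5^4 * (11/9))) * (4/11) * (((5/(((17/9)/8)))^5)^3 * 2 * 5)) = -11298310184246183045627904000000000000000000000 * sqrt(3)/2862423051509815793 - 187908737801147044337811456000000000000000000000/14824488983769335991947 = -6849277604496772401741742000.00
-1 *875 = -875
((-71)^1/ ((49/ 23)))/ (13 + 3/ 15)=-8165/ 3234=-2.52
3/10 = 0.30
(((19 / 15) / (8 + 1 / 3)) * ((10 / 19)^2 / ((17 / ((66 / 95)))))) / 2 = 132 / 153425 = 0.00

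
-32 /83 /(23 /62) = -1984 /1909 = -1.04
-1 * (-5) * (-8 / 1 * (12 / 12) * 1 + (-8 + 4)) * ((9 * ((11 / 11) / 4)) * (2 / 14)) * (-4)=540 / 7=77.14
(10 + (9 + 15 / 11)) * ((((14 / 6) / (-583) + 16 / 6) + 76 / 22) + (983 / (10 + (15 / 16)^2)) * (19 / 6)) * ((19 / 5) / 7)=3230.71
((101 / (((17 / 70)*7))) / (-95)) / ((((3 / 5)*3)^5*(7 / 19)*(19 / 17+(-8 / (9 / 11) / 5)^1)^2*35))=-53656250 / 14677080201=-0.00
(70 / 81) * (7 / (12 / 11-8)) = -2695 / 3078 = -0.88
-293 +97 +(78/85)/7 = -116542/595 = -195.87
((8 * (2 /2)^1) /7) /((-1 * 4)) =-2 /7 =-0.29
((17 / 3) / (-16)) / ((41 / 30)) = -85 / 328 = -0.26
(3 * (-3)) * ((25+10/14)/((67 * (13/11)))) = -17820/6097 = -2.92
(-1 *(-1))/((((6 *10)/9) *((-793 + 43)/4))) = -1/1250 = -0.00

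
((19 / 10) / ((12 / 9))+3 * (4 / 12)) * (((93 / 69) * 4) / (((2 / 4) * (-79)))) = -3007 / 9085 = -0.33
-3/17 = -0.18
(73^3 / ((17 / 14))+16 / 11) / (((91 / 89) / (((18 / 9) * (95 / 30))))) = 33768644330 / 17017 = 1984406.44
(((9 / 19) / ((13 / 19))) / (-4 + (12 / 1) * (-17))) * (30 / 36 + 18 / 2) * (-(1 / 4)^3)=177 / 346112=0.00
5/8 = 0.62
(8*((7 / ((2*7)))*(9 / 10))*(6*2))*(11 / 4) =594 / 5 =118.80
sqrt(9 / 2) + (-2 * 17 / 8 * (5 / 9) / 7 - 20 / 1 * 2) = -10165 / 252 + 3 * sqrt(2) / 2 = -38.22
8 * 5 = 40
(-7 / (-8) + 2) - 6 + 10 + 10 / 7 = 465 / 56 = 8.30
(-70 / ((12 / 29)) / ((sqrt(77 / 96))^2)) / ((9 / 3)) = -70.30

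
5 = 5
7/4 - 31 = -117/4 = -29.25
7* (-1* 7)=-49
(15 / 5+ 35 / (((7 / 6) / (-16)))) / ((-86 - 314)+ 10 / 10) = 159 / 133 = 1.20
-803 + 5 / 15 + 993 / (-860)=-2073859 / 2580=-803.82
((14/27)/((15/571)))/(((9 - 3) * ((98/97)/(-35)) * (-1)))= 55387/486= 113.97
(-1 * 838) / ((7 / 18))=-15084 / 7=-2154.86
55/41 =1.34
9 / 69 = 3 / 23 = 0.13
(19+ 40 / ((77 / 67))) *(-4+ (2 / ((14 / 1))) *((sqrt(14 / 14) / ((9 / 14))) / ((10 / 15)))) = -1381 / 7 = -197.29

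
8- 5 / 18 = 139 / 18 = 7.72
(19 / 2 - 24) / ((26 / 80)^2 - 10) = 23200 / 15831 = 1.47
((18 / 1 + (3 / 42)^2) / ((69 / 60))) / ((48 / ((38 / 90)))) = 67051 / 486864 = 0.14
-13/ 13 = -1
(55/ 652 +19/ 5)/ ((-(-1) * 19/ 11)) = 139293/ 61940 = 2.25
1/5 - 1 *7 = -34/5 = -6.80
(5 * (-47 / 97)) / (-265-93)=0.01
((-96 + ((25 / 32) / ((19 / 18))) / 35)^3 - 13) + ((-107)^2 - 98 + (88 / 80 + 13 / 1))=-42053224134096439 / 48182005760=-872799.37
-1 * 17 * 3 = -51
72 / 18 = 4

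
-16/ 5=-3.20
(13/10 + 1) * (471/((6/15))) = 10833/4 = 2708.25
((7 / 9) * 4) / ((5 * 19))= 28 / 855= 0.03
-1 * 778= -778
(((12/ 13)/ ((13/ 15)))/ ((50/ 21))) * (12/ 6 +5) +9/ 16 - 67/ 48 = 11651/ 5070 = 2.30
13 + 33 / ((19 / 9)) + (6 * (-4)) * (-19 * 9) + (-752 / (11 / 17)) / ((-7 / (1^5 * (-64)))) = -9499304 / 1463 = -6493.03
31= 31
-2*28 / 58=-28 / 29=-0.97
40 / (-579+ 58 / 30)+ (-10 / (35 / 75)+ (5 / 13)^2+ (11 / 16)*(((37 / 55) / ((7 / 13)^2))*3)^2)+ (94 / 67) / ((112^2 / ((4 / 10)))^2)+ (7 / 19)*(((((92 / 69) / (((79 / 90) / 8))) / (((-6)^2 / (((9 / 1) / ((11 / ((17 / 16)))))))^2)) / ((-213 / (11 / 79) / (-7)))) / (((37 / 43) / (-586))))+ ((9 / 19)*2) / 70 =123500809541413386669259857 / 10321466949867326936883200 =11.97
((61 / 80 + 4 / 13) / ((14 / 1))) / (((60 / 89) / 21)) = 99057 / 41600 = 2.38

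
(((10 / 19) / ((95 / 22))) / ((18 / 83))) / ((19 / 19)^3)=1826 / 3249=0.56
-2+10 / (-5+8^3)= -1004 / 507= -1.98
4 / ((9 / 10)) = 40 / 9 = 4.44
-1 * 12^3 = -1728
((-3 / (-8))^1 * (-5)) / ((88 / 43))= -645 / 704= -0.92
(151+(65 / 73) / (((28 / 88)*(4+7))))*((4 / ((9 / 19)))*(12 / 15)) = 23496464 / 22995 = 1021.81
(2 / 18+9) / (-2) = -41 / 9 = -4.56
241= 241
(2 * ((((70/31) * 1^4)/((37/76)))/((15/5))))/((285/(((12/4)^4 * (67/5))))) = 67536/5735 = 11.78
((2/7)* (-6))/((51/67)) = -2.25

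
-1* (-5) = 5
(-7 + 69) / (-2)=-31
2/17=0.12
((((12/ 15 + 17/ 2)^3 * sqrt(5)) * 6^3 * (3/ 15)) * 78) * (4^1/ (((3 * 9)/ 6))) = 1505756304 * sqrt(5)/ 625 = 5387157.53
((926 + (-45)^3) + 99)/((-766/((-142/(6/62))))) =-198310100/1149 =-172593.65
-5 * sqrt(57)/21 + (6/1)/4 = 3/2-5 * sqrt(57)/21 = -0.30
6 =6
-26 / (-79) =26 / 79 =0.33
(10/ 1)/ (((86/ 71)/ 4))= 1420/ 43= 33.02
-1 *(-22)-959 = -937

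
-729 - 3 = -732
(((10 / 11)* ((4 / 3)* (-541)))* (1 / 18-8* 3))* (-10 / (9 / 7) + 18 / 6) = -200527060 / 2673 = -75019.48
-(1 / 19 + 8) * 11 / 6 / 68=-0.22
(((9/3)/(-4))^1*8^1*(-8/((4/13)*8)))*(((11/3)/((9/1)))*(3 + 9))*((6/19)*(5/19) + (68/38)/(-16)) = -11869/4332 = -2.74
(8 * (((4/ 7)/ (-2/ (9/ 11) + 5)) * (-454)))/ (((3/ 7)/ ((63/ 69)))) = -915264/ 529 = -1730.18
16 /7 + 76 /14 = 54 /7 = 7.71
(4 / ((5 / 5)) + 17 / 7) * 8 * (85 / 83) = 30600 / 581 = 52.67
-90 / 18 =-5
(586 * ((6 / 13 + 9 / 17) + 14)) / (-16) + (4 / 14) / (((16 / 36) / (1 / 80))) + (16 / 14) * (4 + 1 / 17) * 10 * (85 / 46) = -114681271 / 247520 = -463.32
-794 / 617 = -1.29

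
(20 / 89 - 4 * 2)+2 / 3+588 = 155098 / 267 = 580.89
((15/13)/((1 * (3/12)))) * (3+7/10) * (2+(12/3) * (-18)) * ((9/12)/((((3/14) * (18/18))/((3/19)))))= -163170/247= -660.61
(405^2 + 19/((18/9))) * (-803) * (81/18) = -2370954663/4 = -592738665.75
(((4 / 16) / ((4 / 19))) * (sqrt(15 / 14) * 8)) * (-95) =-1805 * sqrt(210) / 28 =-934.18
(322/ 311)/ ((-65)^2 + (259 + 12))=161/ 699128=0.00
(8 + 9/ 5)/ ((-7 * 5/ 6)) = -42/ 25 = -1.68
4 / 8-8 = -15 / 2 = -7.50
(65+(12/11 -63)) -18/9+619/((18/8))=27344/99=276.20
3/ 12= 1/ 4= 0.25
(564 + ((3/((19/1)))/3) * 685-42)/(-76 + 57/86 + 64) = -911858/18525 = -49.22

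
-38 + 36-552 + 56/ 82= -22686/ 41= -553.32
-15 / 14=-1.07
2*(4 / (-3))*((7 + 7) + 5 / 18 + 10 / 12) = -1088 / 27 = -40.30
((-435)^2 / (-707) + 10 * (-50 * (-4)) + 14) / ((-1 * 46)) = -1234673 / 32522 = -37.96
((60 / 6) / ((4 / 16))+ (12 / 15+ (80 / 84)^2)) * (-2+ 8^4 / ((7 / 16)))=6025665208 / 15435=390389.71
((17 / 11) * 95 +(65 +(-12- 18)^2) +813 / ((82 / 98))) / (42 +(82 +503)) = 939637 / 282777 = 3.32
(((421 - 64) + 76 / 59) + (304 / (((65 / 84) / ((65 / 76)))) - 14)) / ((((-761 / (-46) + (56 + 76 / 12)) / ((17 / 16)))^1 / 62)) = 1459501731 / 2568860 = 568.15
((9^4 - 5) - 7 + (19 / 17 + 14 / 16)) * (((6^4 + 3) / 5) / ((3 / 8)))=77154971 / 17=4538527.71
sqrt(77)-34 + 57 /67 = -2221 /67 + sqrt(77) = -24.37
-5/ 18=-0.28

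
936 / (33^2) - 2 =-138 / 121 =-1.14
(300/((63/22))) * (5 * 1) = 523.81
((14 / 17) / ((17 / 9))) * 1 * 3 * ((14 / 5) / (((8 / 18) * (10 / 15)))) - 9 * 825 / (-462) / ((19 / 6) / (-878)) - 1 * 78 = -1737988467 / 384370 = -4521.65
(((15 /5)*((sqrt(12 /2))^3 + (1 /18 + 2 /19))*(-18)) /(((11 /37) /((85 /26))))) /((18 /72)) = -2037960*sqrt(6) /143 - 94350 /247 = -35290.81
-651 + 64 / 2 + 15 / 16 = -9889 / 16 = -618.06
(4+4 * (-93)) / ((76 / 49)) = -4508 / 19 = -237.26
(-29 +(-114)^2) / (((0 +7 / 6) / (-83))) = -6457566 / 7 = -922509.43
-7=-7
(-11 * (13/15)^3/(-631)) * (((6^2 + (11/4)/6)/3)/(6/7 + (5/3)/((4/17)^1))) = 1184183/68182074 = 0.02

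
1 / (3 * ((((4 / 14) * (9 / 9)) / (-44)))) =-154 / 3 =-51.33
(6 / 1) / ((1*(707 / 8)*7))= 48 / 4949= 0.01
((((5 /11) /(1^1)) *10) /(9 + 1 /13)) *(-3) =-975 /649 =-1.50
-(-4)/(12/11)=11/3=3.67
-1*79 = -79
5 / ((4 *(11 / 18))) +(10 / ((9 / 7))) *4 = 6565 / 198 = 33.16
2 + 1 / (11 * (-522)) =11483 / 5742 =2.00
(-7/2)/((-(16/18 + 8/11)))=693/320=2.17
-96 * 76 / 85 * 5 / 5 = -7296 / 85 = -85.84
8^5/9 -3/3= 32759/9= 3639.89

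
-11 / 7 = -1.57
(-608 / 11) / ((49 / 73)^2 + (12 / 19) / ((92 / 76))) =-74520736 / 1310881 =-56.85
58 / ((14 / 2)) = 8.29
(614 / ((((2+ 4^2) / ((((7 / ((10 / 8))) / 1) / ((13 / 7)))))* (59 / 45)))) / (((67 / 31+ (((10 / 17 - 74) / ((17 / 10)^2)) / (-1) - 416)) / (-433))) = 87.45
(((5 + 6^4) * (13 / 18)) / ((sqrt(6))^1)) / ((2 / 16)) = 33826 * sqrt(6) / 27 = 3068.76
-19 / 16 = -1.19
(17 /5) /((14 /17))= 289 /70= 4.13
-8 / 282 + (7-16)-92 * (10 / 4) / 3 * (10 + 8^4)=-14795711 / 47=-314802.36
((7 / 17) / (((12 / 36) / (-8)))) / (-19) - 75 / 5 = -4677 / 323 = -14.48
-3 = -3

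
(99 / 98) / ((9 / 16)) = 88 / 49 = 1.80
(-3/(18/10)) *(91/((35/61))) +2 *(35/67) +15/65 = -263.06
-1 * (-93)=93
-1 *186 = -186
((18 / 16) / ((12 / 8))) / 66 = 1 / 88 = 0.01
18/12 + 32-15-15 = 7/2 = 3.50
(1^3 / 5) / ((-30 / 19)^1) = -19 / 150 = -0.13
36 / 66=6 / 11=0.55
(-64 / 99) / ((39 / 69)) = -1472 / 1287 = -1.14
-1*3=-3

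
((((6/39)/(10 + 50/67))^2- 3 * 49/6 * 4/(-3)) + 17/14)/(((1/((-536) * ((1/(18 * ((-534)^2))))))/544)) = -5916593159597/3074006631150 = -1.92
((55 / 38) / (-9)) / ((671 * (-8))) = 5 / 166896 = 0.00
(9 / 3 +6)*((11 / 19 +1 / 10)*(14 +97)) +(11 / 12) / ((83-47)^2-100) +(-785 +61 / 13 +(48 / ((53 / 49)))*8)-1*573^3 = -13594873864911487 / 72262320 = -188132264.02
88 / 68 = 22 / 17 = 1.29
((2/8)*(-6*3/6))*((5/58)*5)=-75/232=-0.32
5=5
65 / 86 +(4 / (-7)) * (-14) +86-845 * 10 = -718551 / 86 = -8355.24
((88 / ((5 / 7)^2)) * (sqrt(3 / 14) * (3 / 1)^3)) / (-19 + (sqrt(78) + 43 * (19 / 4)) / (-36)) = -607818816 * sqrt(42) / 45080575 + 4105728 * sqrt(91) / 45080575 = -86.51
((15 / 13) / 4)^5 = 759375 / 380204032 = 0.00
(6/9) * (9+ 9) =12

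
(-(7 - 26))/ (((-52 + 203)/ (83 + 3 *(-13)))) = 836/ 151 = 5.54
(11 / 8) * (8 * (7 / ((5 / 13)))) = 1001 / 5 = 200.20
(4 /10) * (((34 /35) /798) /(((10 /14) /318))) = 3604 /16625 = 0.22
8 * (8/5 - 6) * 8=-1408/5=-281.60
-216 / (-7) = 216 / 7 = 30.86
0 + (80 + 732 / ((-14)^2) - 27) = 2780 / 49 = 56.73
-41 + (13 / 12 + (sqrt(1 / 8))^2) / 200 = -196771 / 4800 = -40.99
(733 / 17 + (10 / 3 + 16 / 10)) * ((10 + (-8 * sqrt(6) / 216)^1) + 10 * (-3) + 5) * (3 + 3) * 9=-661662 / 17- 24506 * sqrt(6) / 255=-39156.69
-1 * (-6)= 6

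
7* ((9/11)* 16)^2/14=10368/121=85.69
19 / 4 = 4.75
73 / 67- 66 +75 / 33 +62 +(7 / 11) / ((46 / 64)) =4198 / 16951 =0.25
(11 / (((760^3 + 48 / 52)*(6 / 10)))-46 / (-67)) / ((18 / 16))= 1575045987122 / 2580849653427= 0.61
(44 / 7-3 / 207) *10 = 30290 / 483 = 62.71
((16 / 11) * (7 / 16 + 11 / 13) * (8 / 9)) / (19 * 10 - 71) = 712 / 51051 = 0.01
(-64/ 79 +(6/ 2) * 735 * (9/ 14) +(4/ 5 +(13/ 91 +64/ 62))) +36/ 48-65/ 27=13117550921/ 9257220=1417.01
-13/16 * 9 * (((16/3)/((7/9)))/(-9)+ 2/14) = 507/112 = 4.53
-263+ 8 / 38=-4993 / 19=-262.79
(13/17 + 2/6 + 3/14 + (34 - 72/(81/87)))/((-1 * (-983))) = -10001/233954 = -0.04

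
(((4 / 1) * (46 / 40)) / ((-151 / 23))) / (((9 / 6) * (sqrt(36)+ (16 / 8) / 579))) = -102097 / 1312190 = -0.08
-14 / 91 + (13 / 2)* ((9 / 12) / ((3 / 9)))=1505 / 104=14.47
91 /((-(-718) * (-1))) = -0.13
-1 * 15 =-15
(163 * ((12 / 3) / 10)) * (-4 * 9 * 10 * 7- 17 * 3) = -838146 / 5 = -167629.20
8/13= 0.62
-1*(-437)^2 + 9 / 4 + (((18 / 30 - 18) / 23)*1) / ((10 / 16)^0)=-87845053 / 460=-190967.51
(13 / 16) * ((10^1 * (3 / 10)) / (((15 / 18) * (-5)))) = -117 / 200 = -0.58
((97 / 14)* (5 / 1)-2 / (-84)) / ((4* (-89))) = -26 / 267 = -0.10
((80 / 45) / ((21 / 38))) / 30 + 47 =133549 / 2835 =47.11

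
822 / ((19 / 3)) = 2466 / 19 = 129.79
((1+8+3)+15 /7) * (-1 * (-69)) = 6831 /7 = 975.86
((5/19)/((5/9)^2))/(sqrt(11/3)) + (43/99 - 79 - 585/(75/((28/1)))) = -146998/495 + 81*sqrt(33)/1045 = -296.52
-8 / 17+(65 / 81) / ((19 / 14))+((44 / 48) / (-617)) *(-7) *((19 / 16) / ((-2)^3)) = 984866009 / 8264996352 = 0.12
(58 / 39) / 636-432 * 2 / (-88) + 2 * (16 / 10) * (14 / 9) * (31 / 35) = 48530111 / 3410550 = 14.23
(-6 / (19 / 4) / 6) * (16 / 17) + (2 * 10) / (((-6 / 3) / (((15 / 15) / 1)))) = -3294 / 323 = -10.20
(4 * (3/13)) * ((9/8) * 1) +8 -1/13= 233/26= 8.96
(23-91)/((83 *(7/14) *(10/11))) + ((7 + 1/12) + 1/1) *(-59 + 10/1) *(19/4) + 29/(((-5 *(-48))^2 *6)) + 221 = -47679821753/28684800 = -1662.20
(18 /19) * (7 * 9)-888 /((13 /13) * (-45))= 22634 /285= 79.42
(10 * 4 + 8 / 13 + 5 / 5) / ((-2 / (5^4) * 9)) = -338125 / 234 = -1444.98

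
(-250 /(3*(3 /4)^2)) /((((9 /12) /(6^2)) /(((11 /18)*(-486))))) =2112000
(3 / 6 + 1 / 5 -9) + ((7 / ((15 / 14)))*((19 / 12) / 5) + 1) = -1177 / 225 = -5.23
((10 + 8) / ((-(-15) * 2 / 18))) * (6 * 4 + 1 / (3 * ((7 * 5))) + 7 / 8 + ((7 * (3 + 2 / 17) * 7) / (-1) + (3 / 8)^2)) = -131336703 / 95200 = -1379.59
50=50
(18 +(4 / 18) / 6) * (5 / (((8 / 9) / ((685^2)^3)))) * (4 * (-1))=-41926744714148216145.83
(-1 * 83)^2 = 6889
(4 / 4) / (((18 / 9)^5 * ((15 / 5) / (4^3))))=2 / 3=0.67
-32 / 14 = -16 / 7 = -2.29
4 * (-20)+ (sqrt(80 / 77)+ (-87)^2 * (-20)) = -151460+ 4 * sqrt(385) / 77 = -151458.98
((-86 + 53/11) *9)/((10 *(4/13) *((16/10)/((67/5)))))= -7000227/3520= -1988.70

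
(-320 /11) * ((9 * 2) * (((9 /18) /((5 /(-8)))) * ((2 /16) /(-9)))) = -5.82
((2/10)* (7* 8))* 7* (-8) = -3136/5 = -627.20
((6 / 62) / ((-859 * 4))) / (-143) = 3 / 15231788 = 0.00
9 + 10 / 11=9.91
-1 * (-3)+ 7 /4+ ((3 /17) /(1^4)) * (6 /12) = 329 /68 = 4.84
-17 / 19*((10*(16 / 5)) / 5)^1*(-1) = 5.73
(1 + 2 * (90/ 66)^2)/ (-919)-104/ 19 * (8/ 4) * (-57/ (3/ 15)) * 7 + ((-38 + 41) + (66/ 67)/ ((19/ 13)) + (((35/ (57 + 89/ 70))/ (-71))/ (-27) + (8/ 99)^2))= 72535745442156830242/ 3320674890797583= 21843.68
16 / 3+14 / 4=53 / 6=8.83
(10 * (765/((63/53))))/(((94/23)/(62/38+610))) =6020549575/6251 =963133.83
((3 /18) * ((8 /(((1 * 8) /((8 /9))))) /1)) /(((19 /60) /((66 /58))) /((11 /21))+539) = 9680 /35252973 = 0.00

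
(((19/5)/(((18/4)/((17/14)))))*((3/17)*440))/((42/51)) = 14212/147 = 96.68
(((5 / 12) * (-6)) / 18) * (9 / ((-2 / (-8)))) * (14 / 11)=-70 / 11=-6.36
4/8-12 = -11.50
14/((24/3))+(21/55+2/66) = 1427/660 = 2.16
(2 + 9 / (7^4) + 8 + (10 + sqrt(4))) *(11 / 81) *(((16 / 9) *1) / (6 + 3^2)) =9298256 / 26254935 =0.35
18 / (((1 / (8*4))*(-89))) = -576 / 89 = -6.47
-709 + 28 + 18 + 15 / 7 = -4626 / 7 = -660.86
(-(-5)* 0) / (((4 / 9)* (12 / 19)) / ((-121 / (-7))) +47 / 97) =0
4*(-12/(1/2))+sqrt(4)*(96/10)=-384/5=-76.80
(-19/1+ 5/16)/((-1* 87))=299/1392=0.21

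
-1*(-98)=98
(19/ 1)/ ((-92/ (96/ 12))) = -38/ 23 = -1.65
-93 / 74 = -1.26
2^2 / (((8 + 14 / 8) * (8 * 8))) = 1 / 156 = 0.01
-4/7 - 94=-662/7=-94.57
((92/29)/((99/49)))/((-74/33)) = -2254/3219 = -0.70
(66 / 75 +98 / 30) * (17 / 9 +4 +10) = 44473 / 675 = 65.89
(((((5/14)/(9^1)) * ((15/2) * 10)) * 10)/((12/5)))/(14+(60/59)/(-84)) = 184375/207972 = 0.89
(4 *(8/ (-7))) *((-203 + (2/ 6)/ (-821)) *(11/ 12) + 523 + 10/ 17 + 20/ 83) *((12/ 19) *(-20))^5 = 9969328826508902400000/ 20078728884683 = 496511949.72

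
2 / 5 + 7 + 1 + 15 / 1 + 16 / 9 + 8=1493 / 45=33.18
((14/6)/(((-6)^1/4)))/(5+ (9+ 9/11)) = -154/1467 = -0.10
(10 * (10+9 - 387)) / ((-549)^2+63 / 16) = -2560 / 209673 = -0.01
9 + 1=10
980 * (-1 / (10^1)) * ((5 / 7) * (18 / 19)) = -1260 / 19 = -66.32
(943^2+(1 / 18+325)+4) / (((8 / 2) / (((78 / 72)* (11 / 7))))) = 2289773915 / 6048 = 378600.18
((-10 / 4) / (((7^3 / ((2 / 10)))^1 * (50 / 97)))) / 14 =-0.00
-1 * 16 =-16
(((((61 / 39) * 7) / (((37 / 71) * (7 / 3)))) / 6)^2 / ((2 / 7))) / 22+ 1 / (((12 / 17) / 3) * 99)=16337275 / 40719536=0.40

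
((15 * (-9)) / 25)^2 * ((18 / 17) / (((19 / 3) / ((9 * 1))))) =43.88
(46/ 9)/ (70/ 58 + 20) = 1334/ 5535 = 0.24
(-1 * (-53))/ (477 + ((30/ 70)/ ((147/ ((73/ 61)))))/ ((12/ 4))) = 3326757/ 29940886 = 0.11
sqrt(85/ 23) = sqrt(1955)/ 23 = 1.92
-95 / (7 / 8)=-760 / 7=-108.57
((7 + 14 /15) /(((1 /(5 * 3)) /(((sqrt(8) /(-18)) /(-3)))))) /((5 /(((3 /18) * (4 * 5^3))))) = 5950 * sqrt(2) /81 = 103.88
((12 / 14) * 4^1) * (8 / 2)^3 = 219.43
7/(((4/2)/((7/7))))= 3.50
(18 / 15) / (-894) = -1 / 745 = -0.00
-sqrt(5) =-2.24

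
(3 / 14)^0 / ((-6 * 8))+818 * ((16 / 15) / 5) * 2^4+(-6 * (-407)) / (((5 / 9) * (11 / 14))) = 8386.49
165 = 165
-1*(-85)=85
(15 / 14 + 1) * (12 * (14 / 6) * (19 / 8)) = 551 / 4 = 137.75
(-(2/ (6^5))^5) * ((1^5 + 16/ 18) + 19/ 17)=-115/ 33983078660775346176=-0.00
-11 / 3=-3.67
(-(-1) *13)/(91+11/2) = 0.13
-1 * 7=-7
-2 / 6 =-1 / 3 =-0.33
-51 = -51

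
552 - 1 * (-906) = 1458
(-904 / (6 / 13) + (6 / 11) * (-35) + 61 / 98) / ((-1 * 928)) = 6394055 / 3001152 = 2.13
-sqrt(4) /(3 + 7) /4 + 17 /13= 1.26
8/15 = 0.53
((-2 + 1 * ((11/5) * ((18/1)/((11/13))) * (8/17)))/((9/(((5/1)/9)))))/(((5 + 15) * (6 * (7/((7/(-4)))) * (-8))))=851/2643840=0.00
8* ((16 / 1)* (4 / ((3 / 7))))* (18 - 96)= -93184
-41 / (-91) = 41 / 91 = 0.45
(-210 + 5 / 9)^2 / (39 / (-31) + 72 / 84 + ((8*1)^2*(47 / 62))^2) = 4780508915 / 256468923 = 18.64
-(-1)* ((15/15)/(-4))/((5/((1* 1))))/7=-1/140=-0.01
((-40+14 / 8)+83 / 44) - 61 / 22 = -861 / 22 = -39.14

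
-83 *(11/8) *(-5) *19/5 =17347/8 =2168.38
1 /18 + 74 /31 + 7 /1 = 5269 /558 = 9.44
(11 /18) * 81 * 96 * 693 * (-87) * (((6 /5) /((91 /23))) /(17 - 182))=171157536 /325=526638.57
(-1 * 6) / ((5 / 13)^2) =-1014 / 25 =-40.56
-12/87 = -4/29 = -0.14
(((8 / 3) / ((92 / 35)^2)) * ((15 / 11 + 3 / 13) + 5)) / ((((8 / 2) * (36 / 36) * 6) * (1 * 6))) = 50225 / 2841696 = 0.02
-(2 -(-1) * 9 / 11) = -31 / 11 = -2.82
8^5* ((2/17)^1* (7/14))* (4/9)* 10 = 1310720/153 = 8566.80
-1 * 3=-3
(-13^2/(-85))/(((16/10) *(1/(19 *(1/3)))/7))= 22477/408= 55.09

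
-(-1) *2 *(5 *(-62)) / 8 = -155 / 2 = -77.50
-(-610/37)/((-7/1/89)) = -54290/259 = -209.61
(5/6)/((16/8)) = 5/12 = 0.42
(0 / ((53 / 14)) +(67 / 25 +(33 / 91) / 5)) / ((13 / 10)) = 12524 / 5915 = 2.12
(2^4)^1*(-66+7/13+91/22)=-981.20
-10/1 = -10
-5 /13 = -0.38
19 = 19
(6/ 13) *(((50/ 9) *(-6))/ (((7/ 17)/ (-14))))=6800/ 13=523.08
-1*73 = -73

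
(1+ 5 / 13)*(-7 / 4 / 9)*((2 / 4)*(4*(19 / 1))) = -133 / 13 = -10.23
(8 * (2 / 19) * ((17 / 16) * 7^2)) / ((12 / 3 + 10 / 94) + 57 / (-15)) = 195755 / 1368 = 143.10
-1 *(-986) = 986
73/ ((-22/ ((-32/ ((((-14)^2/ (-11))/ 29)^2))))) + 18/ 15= 3391021/ 12005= 282.47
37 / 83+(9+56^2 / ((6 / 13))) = 6804.11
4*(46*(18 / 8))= 414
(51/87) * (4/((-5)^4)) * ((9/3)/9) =68/54375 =0.00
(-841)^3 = -594823321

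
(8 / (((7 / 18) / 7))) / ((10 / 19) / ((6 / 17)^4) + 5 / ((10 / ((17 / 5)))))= 8864640 / 2192677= 4.04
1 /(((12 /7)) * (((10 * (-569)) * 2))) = -7 /136560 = -0.00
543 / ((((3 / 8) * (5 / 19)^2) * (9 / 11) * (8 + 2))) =2875004 / 1125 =2555.56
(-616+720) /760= 13 /95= 0.14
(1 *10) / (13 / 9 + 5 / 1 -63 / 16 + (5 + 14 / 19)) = 5472 / 4511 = 1.21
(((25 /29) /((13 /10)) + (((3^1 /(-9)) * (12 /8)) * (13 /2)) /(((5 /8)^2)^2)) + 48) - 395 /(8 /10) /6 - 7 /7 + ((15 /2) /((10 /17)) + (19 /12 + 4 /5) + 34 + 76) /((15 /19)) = 102.57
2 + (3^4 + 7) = 90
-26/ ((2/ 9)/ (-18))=2106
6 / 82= 3 / 41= 0.07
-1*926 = -926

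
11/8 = 1.38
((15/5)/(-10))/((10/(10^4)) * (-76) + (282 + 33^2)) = -75/342731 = -0.00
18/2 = 9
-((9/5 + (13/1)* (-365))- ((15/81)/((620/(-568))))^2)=16614795224/3502845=4743.23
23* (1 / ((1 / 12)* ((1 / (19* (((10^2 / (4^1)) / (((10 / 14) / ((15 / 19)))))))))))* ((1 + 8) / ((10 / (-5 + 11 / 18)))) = -572355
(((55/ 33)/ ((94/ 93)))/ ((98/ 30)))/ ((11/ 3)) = 6975/ 50666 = 0.14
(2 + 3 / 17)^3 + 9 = 94870 / 4913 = 19.31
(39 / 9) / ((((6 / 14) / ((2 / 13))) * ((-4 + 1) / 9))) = -14 / 3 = -4.67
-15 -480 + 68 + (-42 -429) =-898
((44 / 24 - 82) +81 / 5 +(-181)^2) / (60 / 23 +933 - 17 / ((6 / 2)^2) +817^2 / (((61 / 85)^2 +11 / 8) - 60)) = -227330276446263 / 73370583364400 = -3.10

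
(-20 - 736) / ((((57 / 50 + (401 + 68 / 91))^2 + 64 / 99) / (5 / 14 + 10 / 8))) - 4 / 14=-682791521039762 / 2328760418432917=-0.29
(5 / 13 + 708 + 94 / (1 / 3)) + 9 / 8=103117 / 104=991.51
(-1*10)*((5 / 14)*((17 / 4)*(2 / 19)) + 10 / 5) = -5745 / 266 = -21.60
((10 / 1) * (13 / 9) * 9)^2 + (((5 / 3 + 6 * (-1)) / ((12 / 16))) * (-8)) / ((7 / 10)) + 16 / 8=1068986 / 63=16968.03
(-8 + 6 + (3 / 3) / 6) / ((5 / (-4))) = 1.47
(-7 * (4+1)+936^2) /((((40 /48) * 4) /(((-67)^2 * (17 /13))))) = 200564529279 /130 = 1542804071.38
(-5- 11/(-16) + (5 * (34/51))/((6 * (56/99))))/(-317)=373/35504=0.01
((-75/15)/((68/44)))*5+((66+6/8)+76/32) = 7201/136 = 52.95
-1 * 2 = -2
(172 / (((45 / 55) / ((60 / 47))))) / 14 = 18920 / 987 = 19.17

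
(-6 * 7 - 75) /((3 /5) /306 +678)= -59670 /345781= -0.17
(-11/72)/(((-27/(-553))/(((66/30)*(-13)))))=869869/9720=89.49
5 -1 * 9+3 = -1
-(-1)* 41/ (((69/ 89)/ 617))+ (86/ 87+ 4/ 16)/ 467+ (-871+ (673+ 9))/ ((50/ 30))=202567940263/ 6229780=32516.07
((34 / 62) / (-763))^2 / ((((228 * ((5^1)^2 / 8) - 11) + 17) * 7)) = 578 / 5627652490131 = 0.00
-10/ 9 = -1.11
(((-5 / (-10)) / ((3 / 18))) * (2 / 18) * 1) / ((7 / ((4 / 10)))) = 2 / 105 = 0.02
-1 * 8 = -8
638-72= 566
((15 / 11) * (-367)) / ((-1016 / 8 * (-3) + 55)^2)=-5505 / 2091056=-0.00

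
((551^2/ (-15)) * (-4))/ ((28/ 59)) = 17912459/ 105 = 170594.85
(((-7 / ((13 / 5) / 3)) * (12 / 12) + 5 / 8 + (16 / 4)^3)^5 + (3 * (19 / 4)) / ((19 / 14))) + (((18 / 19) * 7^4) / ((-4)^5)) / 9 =133662477173535947355 / 231164051456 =578214806.03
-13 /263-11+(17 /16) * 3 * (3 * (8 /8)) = -6257 /4208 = -1.49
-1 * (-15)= 15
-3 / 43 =-0.07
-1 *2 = -2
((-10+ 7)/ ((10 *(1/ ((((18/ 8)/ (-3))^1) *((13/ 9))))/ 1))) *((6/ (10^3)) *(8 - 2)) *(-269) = -31473/ 10000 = -3.15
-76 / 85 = -0.89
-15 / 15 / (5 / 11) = -11 / 5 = -2.20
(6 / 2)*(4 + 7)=33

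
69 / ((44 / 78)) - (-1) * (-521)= -8771 / 22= -398.68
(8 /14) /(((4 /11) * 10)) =11 /70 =0.16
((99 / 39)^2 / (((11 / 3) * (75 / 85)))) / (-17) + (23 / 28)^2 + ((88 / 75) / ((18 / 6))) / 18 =155432369 / 268304400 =0.58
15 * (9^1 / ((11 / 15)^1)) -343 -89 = -2727 / 11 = -247.91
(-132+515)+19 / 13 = 4998 / 13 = 384.46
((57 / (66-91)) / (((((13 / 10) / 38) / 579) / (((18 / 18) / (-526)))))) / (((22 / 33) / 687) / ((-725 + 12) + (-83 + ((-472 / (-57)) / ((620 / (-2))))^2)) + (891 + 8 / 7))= 62454872893756282884 / 759508817308535560825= 0.08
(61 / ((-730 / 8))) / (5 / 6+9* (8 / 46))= -33672 / 120815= -0.28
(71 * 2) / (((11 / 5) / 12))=774.55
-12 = -12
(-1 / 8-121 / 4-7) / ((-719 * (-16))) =-299 / 92032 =-0.00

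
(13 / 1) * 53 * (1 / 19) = 689 / 19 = 36.26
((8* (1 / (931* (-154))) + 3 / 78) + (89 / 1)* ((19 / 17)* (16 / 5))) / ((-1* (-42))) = 50434734827 / 6653987340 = 7.58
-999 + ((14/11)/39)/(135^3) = -1054445374111/1055500875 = -999.00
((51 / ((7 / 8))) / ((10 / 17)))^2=12027024 / 1225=9817.98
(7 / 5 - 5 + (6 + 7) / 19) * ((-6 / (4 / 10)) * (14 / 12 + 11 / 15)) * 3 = 2493 / 10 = 249.30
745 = 745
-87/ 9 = -29/ 3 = -9.67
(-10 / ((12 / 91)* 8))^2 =207025 / 2304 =89.85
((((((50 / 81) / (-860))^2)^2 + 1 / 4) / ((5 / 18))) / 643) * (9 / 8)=588672691206709 / 373843496736308160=0.00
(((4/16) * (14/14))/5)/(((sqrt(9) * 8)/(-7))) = -7/480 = -0.01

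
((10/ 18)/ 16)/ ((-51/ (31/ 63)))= -155/ 462672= -0.00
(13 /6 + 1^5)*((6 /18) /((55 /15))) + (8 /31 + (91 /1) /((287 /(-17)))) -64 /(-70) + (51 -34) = 38373607 /2936010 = 13.07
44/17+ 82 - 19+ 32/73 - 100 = -42161/1241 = -33.97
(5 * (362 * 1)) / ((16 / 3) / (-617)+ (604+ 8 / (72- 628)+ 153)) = 465693090 / 194761847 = 2.39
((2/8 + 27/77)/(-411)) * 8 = -370/31647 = -0.01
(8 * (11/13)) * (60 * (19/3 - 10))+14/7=-19334/13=-1487.23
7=7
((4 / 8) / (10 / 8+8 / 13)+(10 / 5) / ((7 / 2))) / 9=190 / 2037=0.09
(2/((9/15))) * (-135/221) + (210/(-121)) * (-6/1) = 224010/26741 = 8.38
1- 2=-1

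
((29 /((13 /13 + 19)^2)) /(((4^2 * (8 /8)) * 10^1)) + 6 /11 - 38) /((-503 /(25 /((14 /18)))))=237309129 /99151360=2.39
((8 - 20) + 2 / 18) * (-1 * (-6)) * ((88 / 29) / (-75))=18832 / 6525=2.89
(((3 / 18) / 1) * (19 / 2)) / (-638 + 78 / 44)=-209 / 83982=-0.00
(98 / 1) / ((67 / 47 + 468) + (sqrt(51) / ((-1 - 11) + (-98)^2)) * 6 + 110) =412173179611424 / 2436976161461299 - 444963288 * sqrt(51) / 2436976161461299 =0.17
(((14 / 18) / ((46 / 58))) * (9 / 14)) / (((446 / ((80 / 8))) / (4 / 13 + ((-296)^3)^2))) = 633915871194644770 / 66677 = 9507264441931.17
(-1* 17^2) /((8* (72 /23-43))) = 6647 /7336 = 0.91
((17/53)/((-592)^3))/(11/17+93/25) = -7225/20408870109184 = -0.00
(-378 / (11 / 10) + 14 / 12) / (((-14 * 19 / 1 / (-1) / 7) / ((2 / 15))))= -22603 / 18810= -1.20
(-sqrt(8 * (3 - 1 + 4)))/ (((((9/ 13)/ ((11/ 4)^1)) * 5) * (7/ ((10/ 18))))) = -143 * sqrt(3)/ 567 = -0.44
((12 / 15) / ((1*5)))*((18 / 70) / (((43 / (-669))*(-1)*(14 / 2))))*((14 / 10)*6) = 144504 / 188125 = 0.77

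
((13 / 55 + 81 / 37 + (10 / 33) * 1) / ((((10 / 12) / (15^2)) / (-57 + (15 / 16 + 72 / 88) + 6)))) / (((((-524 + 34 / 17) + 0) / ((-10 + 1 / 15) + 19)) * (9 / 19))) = 863575707 / 649165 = 1330.29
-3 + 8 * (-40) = -323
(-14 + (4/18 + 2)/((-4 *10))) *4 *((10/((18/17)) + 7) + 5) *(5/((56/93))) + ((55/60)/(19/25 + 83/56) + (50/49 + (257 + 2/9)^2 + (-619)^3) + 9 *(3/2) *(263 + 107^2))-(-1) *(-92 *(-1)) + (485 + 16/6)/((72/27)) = -23617902520814317/99669528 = -236962118.66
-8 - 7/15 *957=-454.60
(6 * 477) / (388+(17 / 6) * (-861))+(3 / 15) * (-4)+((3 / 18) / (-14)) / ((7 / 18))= -4474681 / 2010470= -2.23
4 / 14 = 2 / 7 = 0.29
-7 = -7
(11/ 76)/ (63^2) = 11/ 301644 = 0.00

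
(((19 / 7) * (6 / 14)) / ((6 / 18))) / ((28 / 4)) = 0.50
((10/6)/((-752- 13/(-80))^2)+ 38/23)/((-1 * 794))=-206207079713/99098604455337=-0.00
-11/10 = -1.10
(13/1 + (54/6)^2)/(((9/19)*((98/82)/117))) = 951938/49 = 19427.31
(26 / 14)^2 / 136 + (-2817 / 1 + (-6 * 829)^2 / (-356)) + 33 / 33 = -42888109511 / 593096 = -72312.26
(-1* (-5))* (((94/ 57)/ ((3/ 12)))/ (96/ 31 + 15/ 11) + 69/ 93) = 29843635/ 2687607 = 11.10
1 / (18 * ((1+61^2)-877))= 1 / 51210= 0.00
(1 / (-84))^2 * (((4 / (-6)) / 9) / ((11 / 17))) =-17 / 1047816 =-0.00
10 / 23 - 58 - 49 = -2451 / 23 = -106.57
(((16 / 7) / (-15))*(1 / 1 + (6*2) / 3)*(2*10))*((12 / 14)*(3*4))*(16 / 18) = -20480 / 147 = -139.32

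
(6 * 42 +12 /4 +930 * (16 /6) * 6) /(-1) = -15135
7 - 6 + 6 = 7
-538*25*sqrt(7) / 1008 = -6725*sqrt(7) / 504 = -35.30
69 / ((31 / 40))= 89.03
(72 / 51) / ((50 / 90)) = 216 / 85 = 2.54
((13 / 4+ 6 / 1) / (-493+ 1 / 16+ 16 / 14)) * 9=-9324 / 55081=-0.17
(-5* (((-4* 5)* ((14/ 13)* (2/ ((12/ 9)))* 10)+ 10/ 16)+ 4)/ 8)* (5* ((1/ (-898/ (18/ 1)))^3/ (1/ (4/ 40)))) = -120718755/ 150623364736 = -0.00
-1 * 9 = -9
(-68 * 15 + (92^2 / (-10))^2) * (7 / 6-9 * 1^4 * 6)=-2834665354 / 75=-37795538.05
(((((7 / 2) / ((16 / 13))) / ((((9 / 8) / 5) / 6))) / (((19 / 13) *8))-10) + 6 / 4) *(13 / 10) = -23881 / 9120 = -2.62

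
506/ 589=0.86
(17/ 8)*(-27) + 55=-19/ 8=-2.38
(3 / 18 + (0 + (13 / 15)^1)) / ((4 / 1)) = 31 / 120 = 0.26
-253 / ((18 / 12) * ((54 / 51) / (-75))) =11947.22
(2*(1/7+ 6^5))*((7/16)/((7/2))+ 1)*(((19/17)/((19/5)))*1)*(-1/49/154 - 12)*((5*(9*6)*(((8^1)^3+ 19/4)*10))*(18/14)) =-110775212690.48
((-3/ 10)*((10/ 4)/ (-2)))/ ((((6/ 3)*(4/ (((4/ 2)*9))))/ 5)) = 135/ 32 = 4.22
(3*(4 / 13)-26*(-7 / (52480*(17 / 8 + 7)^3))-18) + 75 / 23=-329440882699 / 23844797015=-13.82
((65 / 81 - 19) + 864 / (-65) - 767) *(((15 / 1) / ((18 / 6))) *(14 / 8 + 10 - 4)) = -130325519 / 4212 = -30941.48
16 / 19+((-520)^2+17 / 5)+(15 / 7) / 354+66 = 270470.25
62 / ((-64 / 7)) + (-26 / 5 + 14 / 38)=-35303 / 3040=-11.61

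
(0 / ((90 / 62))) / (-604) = 0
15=15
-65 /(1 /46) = -2990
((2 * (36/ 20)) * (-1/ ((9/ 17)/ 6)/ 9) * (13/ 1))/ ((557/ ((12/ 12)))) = -884/ 8355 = -0.11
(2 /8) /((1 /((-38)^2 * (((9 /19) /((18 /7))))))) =66.50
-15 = -15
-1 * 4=-4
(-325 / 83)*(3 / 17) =-975 / 1411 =-0.69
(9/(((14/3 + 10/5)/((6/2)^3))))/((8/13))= 9477/160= 59.23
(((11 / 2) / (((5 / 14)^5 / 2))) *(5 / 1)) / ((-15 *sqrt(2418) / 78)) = -5916064 *sqrt(2418) / 290625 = -1000.99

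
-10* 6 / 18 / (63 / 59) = -590 / 189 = -3.12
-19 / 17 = -1.12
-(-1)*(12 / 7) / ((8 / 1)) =3 / 14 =0.21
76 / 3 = 25.33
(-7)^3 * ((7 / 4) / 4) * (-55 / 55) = 150.06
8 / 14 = 4 / 7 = 0.57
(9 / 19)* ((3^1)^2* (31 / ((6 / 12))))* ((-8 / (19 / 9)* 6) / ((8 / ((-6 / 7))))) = 1627128 / 2527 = 643.90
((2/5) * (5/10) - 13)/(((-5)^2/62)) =-3968/125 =-31.74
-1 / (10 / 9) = -9 / 10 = -0.90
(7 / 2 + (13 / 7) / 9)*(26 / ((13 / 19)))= 8873 / 63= 140.84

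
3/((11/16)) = 48/11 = 4.36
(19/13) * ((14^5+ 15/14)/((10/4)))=143061469/455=314420.81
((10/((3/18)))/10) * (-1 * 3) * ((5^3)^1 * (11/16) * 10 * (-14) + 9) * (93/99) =4472277/22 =203285.32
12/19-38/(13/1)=-566/247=-2.29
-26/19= -1.37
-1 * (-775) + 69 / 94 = 72919 / 94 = 775.73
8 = 8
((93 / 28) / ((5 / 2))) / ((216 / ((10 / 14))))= 31 / 7056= 0.00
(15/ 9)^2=25/ 9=2.78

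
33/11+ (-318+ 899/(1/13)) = 11372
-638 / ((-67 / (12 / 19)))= 7656 / 1273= 6.01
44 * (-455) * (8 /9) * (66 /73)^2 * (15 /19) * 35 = -40696656000 /101251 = -401938.31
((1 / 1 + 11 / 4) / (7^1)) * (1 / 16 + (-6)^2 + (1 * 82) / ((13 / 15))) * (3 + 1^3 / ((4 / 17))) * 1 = 1689105 / 3328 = 507.54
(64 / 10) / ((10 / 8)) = 128 / 25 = 5.12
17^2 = 289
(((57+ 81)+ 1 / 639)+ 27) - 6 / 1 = 101602 / 639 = 159.00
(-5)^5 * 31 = -96875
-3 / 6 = -1 / 2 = -0.50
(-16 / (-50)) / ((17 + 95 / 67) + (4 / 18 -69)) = -4824 / 759175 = -0.01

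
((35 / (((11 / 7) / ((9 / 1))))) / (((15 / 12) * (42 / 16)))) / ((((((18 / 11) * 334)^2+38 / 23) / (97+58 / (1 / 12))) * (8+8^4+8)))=4213209 / 106824608435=0.00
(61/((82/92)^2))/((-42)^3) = -32269/31135482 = -0.00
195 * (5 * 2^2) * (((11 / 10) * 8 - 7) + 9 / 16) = 36855 / 4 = 9213.75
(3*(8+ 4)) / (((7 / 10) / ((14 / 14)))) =360 / 7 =51.43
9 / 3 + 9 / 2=15 / 2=7.50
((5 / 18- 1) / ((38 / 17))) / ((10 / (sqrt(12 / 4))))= -221*sqrt(3) / 6840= -0.06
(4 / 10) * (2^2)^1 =8 / 5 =1.60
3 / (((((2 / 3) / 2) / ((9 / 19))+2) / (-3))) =-243 / 73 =-3.33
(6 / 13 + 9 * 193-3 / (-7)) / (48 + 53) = 158148 / 9191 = 17.21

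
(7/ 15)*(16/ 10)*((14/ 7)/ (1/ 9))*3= 1008/ 25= 40.32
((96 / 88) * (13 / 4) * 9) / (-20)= -351 / 220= -1.60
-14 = -14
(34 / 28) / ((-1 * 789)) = -17 / 11046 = -0.00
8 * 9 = 72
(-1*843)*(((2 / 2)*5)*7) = -29505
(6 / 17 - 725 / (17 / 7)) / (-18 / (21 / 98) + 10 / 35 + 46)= 35483 / 4488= 7.91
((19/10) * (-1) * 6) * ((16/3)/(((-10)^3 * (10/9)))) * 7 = 1197/3125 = 0.38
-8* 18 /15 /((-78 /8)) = 64 /65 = 0.98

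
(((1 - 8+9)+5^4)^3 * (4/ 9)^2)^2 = 21336229885501696/ 9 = 2370692209500188.44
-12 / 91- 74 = -6746 / 91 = -74.13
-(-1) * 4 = 4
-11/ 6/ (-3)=0.61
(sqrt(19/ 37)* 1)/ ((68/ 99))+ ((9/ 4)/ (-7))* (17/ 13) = -153/ 364+ 99* sqrt(703)/ 2516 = 0.62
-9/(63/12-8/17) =-612/325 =-1.88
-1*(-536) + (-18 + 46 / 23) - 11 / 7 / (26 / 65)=516.07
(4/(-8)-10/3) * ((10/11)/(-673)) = 115/22209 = 0.01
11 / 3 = 3.67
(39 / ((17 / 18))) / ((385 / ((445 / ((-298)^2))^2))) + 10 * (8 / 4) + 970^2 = 4856544887061071595 / 5161485447272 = 940920.00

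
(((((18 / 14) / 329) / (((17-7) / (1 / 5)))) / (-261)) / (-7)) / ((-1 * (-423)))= 1 / 9887815350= 0.00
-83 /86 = -0.97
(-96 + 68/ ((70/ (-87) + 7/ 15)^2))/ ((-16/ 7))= -299801/ 1372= -218.51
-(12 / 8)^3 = -27 / 8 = -3.38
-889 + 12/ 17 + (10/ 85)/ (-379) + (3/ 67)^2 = -25691750422/ 28922627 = -888.29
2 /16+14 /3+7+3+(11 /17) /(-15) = 10029 /680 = 14.75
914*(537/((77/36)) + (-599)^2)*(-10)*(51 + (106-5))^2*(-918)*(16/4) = 21437996617123706880/77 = 278415540482126063.38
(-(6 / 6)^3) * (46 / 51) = -46 / 51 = -0.90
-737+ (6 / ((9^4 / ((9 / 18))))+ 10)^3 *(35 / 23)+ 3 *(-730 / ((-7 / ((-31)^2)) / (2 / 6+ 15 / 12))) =1606051858714424563 / 3368233731366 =476823.16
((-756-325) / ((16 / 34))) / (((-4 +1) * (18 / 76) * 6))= 349163 / 648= 538.83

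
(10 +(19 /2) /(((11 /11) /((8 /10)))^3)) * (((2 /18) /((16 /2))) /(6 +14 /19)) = 17651 /576000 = 0.03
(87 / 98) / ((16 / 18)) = 783 / 784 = 1.00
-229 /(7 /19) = -4351 /7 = -621.57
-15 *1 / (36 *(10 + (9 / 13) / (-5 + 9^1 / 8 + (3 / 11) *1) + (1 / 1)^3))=-20605 / 534468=-0.04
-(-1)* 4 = 4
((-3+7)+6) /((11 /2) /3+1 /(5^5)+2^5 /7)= 1312500 /840667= 1.56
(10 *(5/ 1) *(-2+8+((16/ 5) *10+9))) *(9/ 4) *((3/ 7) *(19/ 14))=602775/ 196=3075.38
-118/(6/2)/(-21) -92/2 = -2780/63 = -44.13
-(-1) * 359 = 359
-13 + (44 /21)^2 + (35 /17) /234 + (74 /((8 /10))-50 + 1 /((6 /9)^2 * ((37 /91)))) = 39.43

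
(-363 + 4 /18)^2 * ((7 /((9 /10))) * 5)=3731078750 /729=5118077.85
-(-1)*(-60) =-60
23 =23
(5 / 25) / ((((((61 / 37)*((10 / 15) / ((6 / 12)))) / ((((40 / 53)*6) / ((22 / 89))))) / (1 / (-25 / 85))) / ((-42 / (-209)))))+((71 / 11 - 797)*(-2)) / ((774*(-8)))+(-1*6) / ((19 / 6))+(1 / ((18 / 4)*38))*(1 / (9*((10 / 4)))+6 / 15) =-425376090383 / 129439895805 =-3.29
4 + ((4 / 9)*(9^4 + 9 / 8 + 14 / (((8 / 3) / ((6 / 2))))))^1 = 5855 / 2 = 2927.50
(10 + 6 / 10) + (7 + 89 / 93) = 18.56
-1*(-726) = 726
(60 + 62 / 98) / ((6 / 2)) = 2971 / 147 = 20.21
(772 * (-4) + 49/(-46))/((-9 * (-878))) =-142097/363492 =-0.39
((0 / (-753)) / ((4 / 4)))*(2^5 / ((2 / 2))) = 0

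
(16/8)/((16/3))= 3/8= 0.38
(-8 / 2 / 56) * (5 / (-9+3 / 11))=55 / 1344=0.04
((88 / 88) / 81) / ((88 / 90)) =5 / 396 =0.01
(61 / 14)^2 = 18.98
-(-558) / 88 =279 / 44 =6.34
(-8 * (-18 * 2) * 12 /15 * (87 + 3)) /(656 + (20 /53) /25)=152640 /4829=31.61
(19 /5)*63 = 1197 /5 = 239.40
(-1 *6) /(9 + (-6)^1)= -2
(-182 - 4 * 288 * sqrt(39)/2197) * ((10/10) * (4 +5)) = -1638 - 10368 * sqrt(39)/2197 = -1667.47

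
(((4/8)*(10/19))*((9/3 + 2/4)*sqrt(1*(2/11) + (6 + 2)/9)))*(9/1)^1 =105*sqrt(1166)/418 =8.58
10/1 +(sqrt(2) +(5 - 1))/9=sqrt(2)/9 +94/9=10.60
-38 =-38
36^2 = 1296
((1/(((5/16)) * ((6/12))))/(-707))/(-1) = 32/3535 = 0.01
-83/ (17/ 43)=-3569/ 17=-209.94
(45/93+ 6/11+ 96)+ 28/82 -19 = 1095702/13981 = 78.37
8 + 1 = 9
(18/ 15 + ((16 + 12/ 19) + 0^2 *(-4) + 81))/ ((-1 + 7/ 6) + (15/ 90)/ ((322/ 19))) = 18139548/ 32395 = 559.95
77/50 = 1.54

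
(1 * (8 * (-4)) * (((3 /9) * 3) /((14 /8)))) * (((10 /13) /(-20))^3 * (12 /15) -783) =1100960704 /76895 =14317.72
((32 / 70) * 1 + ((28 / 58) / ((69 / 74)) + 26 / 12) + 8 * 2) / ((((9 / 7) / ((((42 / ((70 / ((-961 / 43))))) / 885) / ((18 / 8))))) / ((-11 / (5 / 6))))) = 37790014196 / 28555520625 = 1.32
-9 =-9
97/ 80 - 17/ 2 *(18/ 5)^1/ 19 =-121/ 304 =-0.40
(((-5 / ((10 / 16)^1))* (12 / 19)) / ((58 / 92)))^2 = 19501056 / 303601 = 64.23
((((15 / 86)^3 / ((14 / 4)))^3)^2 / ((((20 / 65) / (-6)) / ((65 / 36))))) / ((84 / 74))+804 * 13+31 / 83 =10452.37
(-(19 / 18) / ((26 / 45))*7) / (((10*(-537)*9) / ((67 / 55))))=8911 / 27644760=0.00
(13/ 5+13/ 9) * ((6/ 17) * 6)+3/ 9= 2269/ 255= 8.90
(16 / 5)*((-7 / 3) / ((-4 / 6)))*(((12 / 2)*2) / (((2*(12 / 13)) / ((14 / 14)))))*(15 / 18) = 182 / 3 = 60.67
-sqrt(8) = -2*sqrt(2) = -2.83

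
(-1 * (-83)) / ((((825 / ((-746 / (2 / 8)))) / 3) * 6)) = -123836 / 825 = -150.10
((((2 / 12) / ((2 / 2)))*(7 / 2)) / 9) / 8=7 / 864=0.01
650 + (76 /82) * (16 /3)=654.94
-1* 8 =-8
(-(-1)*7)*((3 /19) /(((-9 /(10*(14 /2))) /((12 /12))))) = -490 /57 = -8.60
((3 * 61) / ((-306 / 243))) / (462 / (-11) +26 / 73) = 360693 / 103360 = 3.49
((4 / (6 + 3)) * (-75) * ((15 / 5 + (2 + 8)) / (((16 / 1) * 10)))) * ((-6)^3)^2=-126360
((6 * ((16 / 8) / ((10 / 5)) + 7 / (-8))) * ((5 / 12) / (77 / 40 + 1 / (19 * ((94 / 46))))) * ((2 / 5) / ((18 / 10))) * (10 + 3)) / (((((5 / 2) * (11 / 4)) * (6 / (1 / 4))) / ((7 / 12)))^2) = 568841 / 98343861264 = 0.00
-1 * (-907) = 907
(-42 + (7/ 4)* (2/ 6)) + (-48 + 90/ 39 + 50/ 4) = -11639/ 156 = -74.61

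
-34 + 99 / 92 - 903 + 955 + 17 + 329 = 33587 / 92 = 365.08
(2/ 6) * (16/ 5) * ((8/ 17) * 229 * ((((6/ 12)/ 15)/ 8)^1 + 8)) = 207016/ 225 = 920.07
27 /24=1.12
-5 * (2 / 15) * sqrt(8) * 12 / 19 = -16 * sqrt(2) / 19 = -1.19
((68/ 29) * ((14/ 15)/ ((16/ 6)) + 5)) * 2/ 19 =3638/ 2755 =1.32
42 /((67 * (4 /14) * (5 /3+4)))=441 /1139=0.39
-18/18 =-1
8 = 8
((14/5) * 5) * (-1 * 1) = -14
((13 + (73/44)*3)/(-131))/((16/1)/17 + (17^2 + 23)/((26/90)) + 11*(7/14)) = -1921/15208314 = -0.00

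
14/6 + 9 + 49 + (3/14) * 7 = 371/6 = 61.83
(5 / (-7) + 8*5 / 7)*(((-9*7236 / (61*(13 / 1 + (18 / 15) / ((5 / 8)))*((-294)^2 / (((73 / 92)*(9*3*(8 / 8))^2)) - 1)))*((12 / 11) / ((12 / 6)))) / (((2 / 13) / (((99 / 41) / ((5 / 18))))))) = -12164620717080 / 163748130563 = -74.29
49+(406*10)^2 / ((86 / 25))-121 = 4791672.19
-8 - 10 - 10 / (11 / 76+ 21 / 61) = -87166 / 2267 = -38.45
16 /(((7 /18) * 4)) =72 /7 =10.29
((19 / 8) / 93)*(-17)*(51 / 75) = -5491 / 18600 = -0.30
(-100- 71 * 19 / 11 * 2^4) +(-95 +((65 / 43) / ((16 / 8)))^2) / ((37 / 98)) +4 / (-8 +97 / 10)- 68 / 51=-177411725867 / 76759386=-2311.27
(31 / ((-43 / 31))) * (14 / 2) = -6727 / 43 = -156.44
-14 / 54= -0.26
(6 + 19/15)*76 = 552.27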